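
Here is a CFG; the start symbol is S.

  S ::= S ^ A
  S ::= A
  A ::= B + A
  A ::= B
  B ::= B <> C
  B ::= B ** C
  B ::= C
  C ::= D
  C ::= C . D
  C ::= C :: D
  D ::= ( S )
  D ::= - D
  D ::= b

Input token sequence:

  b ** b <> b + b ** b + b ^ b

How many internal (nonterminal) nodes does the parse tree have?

[S [S [A [B [B [B [C [D b]]] ** [C [D b]]] <> [C [D b]]] + [A [B [B [C [D b]]] ** [C [D b]]] + [A [B [C [D b]]]]]]] ^ [A [B [C [D b]]]]]

27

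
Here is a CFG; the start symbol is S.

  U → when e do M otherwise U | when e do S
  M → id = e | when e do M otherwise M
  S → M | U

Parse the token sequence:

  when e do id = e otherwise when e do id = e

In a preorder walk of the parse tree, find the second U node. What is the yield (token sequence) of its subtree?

when e do id = e

[S [U when e do [M id = e] otherwise [U when e do [S [M id = e]]]]]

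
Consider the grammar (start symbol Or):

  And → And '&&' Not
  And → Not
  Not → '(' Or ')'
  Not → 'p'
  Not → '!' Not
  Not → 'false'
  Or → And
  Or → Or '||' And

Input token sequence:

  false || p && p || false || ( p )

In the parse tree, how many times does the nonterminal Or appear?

5

[Or [Or [Or [Or [And [Not false]]] || [And [And [Not p]] && [Not p]]] || [And [Not false]]] || [And [Not ( [Or [And [Not p]]] )]]]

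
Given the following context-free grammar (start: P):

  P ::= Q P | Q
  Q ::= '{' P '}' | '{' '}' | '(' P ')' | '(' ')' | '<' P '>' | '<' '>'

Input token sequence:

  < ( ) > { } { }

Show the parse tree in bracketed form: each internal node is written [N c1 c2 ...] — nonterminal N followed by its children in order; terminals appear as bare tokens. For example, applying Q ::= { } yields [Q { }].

P
Q P
< P > P
< Q > P
< ( ) > P
< ( ) > Q P
< ( ) > { } P
< ( ) > { } Q
< ( ) > { } { }

[P [Q < [P [Q ( )]] >] [P [Q { }] [P [Q { }]]]]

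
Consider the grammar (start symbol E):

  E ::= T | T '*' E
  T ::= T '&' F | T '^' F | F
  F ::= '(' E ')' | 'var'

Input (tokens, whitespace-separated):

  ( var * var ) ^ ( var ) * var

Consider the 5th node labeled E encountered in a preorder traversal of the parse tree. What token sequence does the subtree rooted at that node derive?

var

[E [T [T [F ( [E [T [F var]] * [E [T [F var]]]] )]] ^ [F ( [E [T [F var]]] )]] * [E [T [F var]]]]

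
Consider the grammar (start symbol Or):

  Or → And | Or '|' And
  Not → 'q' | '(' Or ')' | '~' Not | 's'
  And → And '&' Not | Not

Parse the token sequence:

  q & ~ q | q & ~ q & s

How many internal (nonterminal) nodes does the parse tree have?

14

[Or [Or [And [And [Not q]] & [Not ~ [Not q]]]] | [And [And [And [Not q]] & [Not ~ [Not q]]] & [Not s]]]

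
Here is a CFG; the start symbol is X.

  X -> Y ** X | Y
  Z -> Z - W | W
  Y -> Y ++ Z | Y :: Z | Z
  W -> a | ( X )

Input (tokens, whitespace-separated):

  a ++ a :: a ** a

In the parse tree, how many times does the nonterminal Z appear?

[X [Y [Y [Y [Z [W a]]] ++ [Z [W a]]] :: [Z [W a]]] ** [X [Y [Z [W a]]]]]

4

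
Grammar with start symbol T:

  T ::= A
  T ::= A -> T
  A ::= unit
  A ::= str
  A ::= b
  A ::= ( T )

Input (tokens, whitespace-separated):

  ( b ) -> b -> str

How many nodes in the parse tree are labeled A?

[T [A ( [T [A b]] )] -> [T [A b] -> [T [A str]]]]

4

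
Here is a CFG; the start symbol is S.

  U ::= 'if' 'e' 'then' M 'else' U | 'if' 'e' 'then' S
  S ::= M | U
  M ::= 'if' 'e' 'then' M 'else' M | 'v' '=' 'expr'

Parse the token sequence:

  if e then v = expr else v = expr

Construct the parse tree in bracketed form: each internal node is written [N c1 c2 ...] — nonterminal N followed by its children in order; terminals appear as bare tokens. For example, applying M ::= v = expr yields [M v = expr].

[S [M if e then [M v = expr] else [M v = expr]]]

S
M
if e then M else M
if e then v = expr else M
if e then v = expr else v = expr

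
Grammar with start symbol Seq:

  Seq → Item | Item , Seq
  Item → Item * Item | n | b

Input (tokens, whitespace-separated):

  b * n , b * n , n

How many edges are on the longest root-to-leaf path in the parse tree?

4

[Seq [Item [Item b] * [Item n]] , [Seq [Item [Item b] * [Item n]] , [Seq [Item n]]]]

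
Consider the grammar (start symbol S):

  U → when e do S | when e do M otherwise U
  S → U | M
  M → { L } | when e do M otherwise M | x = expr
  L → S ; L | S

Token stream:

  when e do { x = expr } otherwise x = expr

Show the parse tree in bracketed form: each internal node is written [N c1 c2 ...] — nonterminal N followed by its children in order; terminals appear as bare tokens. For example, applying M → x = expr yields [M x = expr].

S
M
when e do M otherwise M
when e do { L } otherwise M
when e do { S } otherwise M
when e do { M } otherwise M
when e do { x = expr } otherwise M
when e do { x = expr } otherwise x = expr

[S [M when e do [M { [L [S [M x = expr]]] }] otherwise [M x = expr]]]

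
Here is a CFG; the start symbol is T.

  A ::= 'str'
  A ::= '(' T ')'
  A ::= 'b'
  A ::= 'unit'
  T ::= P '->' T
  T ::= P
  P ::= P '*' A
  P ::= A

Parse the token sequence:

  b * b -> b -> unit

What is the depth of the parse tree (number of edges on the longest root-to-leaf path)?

5

[T [P [P [A b]] * [A b]] -> [T [P [A b]] -> [T [P [A unit]]]]]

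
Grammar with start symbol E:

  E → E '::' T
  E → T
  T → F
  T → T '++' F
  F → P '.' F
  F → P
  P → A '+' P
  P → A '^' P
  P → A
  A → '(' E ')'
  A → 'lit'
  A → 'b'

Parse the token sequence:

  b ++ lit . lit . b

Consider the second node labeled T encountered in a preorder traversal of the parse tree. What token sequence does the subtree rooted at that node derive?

[E [T [T [F [P [A b]]]] ++ [F [P [A lit]] . [F [P [A lit]] . [F [P [A b]]]]]]]

b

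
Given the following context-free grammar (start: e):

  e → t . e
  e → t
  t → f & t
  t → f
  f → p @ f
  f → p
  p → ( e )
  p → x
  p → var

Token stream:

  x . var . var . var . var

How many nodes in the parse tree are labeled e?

[e [t [f [p x]]] . [e [t [f [p var]]] . [e [t [f [p var]]] . [e [t [f [p var]]] . [e [t [f [p var]]]]]]]]

5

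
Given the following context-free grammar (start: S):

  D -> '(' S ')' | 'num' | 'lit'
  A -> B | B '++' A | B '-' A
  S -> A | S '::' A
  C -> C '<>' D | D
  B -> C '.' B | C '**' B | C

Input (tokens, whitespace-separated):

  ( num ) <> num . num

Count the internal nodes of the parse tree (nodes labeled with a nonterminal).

[S [A [B [C [C [D ( [S [A [B [C [D num]]]]] )]] <> [D num]] . [B [C [D num]]]]]]

15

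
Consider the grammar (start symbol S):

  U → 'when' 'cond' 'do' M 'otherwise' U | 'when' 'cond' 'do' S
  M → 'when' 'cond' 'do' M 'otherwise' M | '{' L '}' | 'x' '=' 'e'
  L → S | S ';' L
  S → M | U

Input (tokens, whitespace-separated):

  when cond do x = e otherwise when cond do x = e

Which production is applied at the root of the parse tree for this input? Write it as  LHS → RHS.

[S [U when cond do [M x = e] otherwise [U when cond do [S [M x = e]]]]]

S → U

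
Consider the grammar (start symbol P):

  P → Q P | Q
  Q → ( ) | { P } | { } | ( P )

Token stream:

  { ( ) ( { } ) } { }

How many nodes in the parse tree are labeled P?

5

[P [Q { [P [Q ( )] [P [Q ( [P [Q { }]] )]]] }] [P [Q { }]]]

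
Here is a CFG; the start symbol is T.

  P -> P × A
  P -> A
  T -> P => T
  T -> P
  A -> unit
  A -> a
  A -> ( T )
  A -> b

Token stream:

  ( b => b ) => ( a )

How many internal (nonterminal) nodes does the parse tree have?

15

[T [P [A ( [T [P [A b]] => [T [P [A b]]]] )]] => [T [P [A ( [T [P [A a]]] )]]]]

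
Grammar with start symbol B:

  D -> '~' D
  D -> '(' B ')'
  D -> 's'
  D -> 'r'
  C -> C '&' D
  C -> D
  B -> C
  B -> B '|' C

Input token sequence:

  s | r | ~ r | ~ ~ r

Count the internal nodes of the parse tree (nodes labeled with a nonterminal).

[B [B [B [B [C [D s]]] | [C [D r]]] | [C [D ~ [D r]]]] | [C [D ~ [D ~ [D r]]]]]

15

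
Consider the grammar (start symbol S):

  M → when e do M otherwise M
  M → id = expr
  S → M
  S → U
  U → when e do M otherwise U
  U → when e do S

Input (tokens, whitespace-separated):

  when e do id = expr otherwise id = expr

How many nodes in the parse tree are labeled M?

[S [M when e do [M id = expr] otherwise [M id = expr]]]

3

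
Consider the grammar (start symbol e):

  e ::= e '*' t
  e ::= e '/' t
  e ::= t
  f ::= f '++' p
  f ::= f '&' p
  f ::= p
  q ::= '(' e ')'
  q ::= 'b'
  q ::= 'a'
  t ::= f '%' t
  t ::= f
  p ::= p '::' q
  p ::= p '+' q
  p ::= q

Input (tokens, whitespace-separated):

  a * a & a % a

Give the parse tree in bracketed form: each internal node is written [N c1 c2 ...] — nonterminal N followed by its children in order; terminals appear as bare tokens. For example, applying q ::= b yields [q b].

[e [e [t [f [p [q a]]]]] * [t [f [f [p [q a]]] & [p [q a]]] % [t [f [p [q a]]]]]]

e
e * t
t * t
f * t
p * t
q * t
a * t
a * f % t
a * f & p % t
a * p & p % t
a * q & p % t
a * a & p % t
a * a & q % t
a * a & a % t
a * a & a % f
a * a & a % p
a * a & a % q
a * a & a % a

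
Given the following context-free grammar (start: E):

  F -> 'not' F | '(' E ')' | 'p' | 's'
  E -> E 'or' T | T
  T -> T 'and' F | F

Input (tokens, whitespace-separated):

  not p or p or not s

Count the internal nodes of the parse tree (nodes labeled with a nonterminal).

[E [E [E [T [F not [F p]]]] or [T [F p]]] or [T [F not [F s]]]]

11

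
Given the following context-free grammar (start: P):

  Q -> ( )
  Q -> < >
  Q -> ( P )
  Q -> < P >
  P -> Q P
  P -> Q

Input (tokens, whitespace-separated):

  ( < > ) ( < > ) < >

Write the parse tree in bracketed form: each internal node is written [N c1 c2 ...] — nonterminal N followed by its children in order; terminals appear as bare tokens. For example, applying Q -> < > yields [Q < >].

[P [Q ( [P [Q < >]] )] [P [Q ( [P [Q < >]] )] [P [Q < >]]]]

P
Q P
( P ) P
( Q ) P
( < > ) P
( < > ) Q P
( < > ) ( P ) P
( < > ) ( Q ) P
( < > ) ( < > ) P
( < > ) ( < > ) Q
( < > ) ( < > ) < >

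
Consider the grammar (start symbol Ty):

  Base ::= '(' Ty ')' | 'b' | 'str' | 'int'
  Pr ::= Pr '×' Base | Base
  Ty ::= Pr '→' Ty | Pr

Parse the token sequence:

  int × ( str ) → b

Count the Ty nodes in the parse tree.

[Ty [Pr [Pr [Base int]] × [Base ( [Ty [Pr [Base str]]] )]] → [Ty [Pr [Base b]]]]

3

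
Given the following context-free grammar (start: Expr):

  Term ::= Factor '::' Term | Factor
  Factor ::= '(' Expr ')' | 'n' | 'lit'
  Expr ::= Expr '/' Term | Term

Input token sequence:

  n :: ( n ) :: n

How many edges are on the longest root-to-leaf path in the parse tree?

[Expr [Term [Factor n] :: [Term [Factor ( [Expr [Term [Factor n]]] )] :: [Term [Factor n]]]]]

7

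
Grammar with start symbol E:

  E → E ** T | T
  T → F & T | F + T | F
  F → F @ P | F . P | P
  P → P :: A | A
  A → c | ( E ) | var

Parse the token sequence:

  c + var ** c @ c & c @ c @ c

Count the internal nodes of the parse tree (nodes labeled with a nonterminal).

[E [E [T [F [P [A c]]] + [T [F [P [A var]]]]]] ** [T [F [F [P [A c]]] @ [P [A c]]] & [T [F [F [F [P [A c]]] @ [P [A c]]] @ [P [A c]]]]]]

27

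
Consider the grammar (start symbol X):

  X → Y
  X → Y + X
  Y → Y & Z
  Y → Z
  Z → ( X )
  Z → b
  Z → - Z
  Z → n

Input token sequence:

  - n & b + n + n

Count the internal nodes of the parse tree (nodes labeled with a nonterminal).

12

[X [Y [Y [Z - [Z n]]] & [Z b]] + [X [Y [Z n]] + [X [Y [Z n]]]]]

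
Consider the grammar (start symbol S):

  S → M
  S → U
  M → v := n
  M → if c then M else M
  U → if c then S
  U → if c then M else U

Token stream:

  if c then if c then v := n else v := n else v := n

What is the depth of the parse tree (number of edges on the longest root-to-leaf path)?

[S [M if c then [M if c then [M v := n] else [M v := n]] else [M v := n]]]

4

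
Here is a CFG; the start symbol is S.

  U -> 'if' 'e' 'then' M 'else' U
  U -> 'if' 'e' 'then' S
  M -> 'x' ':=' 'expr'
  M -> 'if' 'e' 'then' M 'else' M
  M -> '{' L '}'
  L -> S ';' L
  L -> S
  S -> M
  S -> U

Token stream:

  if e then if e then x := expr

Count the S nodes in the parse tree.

[S [U if e then [S [U if e then [S [M x := expr]]]]]]

3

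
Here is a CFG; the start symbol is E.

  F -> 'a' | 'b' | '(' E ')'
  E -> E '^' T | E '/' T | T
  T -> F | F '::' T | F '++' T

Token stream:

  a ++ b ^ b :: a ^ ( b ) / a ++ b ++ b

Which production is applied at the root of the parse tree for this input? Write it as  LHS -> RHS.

E -> E '/' T

[E [E [E [E [T [F a] ++ [T [F b]]]] ^ [T [F b] :: [T [F a]]]] ^ [T [F ( [E [T [F b]]] )]]] / [T [F a] ++ [T [F b] ++ [T [F b]]]]]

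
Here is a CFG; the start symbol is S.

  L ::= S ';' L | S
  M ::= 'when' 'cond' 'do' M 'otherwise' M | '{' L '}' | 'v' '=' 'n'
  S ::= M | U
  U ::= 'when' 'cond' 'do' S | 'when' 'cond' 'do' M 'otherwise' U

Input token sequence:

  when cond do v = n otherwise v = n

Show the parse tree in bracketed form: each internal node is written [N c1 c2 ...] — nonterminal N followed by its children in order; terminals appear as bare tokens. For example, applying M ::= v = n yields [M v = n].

S
M
when cond do M otherwise M
when cond do v = n otherwise M
when cond do v = n otherwise v = n

[S [M when cond do [M v = n] otherwise [M v = n]]]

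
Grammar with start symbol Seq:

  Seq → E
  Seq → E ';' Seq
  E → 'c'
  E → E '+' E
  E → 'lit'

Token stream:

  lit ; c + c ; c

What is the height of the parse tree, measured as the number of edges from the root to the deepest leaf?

[Seq [E lit] ; [Seq [E [E c] + [E c]] ; [Seq [E c]]]]

4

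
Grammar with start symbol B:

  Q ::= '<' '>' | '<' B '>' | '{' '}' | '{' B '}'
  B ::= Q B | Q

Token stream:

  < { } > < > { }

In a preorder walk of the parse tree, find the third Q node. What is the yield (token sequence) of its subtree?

< >

[B [Q < [B [Q { }]] >] [B [Q < >] [B [Q { }]]]]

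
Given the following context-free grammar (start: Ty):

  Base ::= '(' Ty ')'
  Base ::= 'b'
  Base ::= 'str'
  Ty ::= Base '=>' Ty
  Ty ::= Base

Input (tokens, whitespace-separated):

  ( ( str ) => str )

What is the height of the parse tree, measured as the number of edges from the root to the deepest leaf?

[Ty [Base ( [Ty [Base ( [Ty [Base str]] )] => [Ty [Base str]]] )]]

6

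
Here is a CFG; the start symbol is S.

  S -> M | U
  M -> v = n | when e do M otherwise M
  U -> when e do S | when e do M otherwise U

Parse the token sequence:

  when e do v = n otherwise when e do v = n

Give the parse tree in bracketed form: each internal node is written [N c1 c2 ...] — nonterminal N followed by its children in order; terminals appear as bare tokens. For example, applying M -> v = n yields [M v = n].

S
U
when e do M otherwise U
when e do v = n otherwise U
when e do v = n otherwise when e do S
when e do v = n otherwise when e do M
when e do v = n otherwise when e do v = n

[S [U when e do [M v = n] otherwise [U when e do [S [M v = n]]]]]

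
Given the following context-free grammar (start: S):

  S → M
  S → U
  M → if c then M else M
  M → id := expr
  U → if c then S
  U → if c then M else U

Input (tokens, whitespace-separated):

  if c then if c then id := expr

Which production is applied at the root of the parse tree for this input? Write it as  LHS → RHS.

S → U

[S [U if c then [S [U if c then [S [M id := expr]]]]]]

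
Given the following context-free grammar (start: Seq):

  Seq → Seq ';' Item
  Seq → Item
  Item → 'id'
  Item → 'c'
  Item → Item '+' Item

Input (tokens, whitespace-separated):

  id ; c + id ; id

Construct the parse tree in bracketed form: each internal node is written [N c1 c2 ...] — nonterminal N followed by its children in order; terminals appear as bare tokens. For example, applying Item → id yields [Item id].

Seq
Seq ; Item
Seq ; Item ; Item
Item ; Item ; Item
id ; Item ; Item
id ; Item + Item ; Item
id ; c + Item ; Item
id ; c + id ; Item
id ; c + id ; id

[Seq [Seq [Seq [Item id]] ; [Item [Item c] + [Item id]]] ; [Item id]]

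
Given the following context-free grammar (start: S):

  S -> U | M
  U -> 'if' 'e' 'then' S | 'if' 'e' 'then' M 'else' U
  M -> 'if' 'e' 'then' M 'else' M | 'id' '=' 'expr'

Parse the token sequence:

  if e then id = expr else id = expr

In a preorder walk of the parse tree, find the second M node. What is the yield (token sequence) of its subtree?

[S [M if e then [M id = expr] else [M id = expr]]]

id = expr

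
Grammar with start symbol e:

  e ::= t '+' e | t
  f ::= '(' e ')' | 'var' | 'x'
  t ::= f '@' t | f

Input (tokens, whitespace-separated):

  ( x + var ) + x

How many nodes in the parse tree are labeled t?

[e [t [f ( [e [t [f x]] + [e [t [f var]]]] )]] + [e [t [f x]]]]

4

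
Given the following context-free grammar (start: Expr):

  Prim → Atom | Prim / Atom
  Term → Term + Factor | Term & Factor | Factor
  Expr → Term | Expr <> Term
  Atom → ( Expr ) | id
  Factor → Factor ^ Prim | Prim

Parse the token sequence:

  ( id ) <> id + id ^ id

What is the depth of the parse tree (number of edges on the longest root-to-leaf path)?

11

[Expr [Expr [Term [Factor [Prim [Atom ( [Expr [Term [Factor [Prim [Atom id]]]]] )]]]]] <> [Term [Term [Factor [Prim [Atom id]]]] + [Factor [Factor [Prim [Atom id]]] ^ [Prim [Atom id]]]]]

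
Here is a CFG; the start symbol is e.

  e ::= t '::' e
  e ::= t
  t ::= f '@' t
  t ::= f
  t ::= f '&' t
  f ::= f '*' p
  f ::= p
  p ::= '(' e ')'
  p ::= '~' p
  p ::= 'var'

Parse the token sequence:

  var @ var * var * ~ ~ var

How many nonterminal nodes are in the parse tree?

[e [t [f [p var]] @ [t [f [f [f [p var]] * [p var]] * [p ~ [p ~ [p var]]]]]]]

13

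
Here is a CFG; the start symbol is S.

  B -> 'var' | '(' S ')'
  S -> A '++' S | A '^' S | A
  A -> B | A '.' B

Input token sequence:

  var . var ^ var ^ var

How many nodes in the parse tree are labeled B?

[S [A [A [B var]] . [B var]] ^ [S [A [B var]] ^ [S [A [B var]]]]]

4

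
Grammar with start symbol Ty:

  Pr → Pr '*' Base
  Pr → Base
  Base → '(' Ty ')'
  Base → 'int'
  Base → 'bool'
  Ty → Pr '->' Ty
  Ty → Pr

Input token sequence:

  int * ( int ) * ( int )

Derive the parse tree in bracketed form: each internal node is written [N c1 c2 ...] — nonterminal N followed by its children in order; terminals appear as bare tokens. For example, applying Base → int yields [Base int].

Ty
Pr
Pr * Base
Pr * Base * Base
Base * Base * Base
int * Base * Base
int * ( Ty ) * Base
int * ( Pr ) * Base
int * ( Base ) * Base
int * ( int ) * Base
int * ( int ) * ( Ty )
int * ( int ) * ( Pr )
int * ( int ) * ( Base )
int * ( int ) * ( int )

[Ty [Pr [Pr [Pr [Base int]] * [Base ( [Ty [Pr [Base int]]] )]] * [Base ( [Ty [Pr [Base int]]] )]]]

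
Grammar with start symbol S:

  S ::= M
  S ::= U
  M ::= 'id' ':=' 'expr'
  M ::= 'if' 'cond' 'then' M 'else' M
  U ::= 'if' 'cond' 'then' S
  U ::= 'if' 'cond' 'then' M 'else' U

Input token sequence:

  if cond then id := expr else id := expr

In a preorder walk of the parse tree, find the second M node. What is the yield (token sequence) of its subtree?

[S [M if cond then [M id := expr] else [M id := expr]]]

id := expr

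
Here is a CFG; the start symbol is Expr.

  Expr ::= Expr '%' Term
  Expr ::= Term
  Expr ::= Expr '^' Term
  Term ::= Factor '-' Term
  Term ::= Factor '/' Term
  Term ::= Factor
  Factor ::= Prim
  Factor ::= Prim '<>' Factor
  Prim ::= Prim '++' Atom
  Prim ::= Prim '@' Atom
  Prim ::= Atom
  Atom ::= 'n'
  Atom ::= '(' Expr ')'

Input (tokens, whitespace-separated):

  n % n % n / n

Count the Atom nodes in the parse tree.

[Expr [Expr [Expr [Term [Factor [Prim [Atom n]]]]] % [Term [Factor [Prim [Atom n]]]]] % [Term [Factor [Prim [Atom n]]] / [Term [Factor [Prim [Atom n]]]]]]

4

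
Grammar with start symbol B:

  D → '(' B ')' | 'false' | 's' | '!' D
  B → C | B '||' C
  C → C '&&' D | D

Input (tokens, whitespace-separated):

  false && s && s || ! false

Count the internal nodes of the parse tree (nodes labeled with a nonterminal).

11

[B [B [C [C [C [D false]] && [D s]] && [D s]]] || [C [D ! [D false]]]]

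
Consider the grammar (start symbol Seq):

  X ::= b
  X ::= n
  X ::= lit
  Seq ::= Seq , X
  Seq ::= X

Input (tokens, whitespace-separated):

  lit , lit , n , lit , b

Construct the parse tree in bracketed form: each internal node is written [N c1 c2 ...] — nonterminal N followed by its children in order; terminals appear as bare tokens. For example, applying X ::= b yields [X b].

[Seq [Seq [Seq [Seq [Seq [X lit]] , [X lit]] , [X n]] , [X lit]] , [X b]]

Seq
Seq , X
Seq , X , X
Seq , X , X , X
Seq , X , X , X , X
X , X , X , X , X
lit , X , X , X , X
lit , lit , X , X , X
lit , lit , n , X , X
lit , lit , n , lit , X
lit , lit , n , lit , b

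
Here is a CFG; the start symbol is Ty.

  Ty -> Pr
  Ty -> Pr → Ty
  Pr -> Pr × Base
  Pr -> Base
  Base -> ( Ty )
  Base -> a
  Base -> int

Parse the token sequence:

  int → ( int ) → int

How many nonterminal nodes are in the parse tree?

12

[Ty [Pr [Base int]] → [Ty [Pr [Base ( [Ty [Pr [Base int]]] )]] → [Ty [Pr [Base int]]]]]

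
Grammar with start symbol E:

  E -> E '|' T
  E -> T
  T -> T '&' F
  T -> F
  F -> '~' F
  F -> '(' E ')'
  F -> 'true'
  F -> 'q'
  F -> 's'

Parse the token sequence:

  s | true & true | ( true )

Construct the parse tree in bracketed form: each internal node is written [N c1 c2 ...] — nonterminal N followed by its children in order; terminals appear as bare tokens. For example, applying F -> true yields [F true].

[E [E [E [T [F s]]] | [T [T [F true]] & [F true]]] | [T [F ( [E [T [F true]]] )]]]

E
E | T
E | T | T
T | T | T
F | T | T
s | T | T
s | T & F | T
s | F & F | T
s | true & F | T
s | true & true | T
s | true & true | F
s | true & true | ( E )
s | true & true | ( T )
s | true & true | ( F )
s | true & true | ( true )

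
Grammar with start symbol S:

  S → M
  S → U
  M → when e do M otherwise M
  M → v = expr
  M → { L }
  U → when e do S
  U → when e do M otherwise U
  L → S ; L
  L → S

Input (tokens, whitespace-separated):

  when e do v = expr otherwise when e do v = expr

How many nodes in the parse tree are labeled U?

2

[S [U when e do [M v = expr] otherwise [U when e do [S [M v = expr]]]]]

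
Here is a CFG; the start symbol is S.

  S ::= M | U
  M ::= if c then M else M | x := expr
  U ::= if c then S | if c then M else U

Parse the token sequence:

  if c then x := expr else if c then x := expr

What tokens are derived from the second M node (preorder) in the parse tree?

[S [U if c then [M x := expr] else [U if c then [S [M x := expr]]]]]

x := expr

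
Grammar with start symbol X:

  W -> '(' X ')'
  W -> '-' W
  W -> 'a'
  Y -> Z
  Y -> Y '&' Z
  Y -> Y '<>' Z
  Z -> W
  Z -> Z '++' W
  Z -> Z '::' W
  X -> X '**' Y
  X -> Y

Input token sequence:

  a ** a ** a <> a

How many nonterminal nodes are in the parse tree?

15

[X [X [X [Y [Z [W a]]]] ** [Y [Z [W a]]]] ** [Y [Y [Z [W a]]] <> [Z [W a]]]]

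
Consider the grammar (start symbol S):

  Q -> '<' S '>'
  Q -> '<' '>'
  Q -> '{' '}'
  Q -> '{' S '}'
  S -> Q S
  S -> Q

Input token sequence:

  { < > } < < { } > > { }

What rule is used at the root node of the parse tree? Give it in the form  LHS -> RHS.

S -> Q S

[S [Q { [S [Q < >]] }] [S [Q < [S [Q < [S [Q { }]] >]] >] [S [Q { }]]]]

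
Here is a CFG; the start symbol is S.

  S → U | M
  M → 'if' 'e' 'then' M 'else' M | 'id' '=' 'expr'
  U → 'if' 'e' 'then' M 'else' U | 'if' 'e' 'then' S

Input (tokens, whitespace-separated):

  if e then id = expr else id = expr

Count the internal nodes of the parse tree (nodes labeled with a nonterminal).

4

[S [M if e then [M id = expr] else [M id = expr]]]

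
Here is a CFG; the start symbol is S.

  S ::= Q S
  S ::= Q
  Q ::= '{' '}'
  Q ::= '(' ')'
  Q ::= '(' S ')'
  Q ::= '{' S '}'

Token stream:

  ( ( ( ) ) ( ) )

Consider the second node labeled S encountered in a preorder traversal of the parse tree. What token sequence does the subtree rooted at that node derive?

( ( ) ) ( )

[S [Q ( [S [Q ( [S [Q ( )]] )] [S [Q ( )]]] )]]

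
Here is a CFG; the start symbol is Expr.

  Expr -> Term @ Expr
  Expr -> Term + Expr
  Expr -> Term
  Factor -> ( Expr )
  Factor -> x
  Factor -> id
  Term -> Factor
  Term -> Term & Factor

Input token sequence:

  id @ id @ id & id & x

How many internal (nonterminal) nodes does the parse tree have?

[Expr [Term [Factor id]] @ [Expr [Term [Factor id]] @ [Expr [Term [Term [Term [Factor id]] & [Factor id]] & [Factor x]]]]]

13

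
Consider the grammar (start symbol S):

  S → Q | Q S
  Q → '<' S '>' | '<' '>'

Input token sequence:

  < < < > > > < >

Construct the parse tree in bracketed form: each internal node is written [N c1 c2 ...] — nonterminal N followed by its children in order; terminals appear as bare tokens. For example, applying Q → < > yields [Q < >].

S
Q S
< S > S
< Q > S
< < S > > S
< < Q > > S
< < < > > > S
< < < > > > Q
< < < > > > < >

[S [Q < [S [Q < [S [Q < >]] >]] >] [S [Q < >]]]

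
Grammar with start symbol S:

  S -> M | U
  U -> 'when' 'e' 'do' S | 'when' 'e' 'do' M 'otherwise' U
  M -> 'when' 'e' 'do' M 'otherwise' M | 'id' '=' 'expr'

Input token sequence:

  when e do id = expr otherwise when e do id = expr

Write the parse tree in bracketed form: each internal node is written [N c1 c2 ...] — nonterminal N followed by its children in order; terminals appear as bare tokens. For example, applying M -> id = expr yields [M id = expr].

[S [U when e do [M id = expr] otherwise [U when e do [S [M id = expr]]]]]

S
U
when e do M otherwise U
when e do id = expr otherwise U
when e do id = expr otherwise when e do S
when e do id = expr otherwise when e do M
when e do id = expr otherwise when e do id = expr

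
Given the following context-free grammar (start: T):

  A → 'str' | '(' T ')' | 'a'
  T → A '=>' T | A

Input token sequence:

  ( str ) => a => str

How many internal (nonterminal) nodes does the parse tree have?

[T [A ( [T [A str]] )] => [T [A a] => [T [A str]]]]

8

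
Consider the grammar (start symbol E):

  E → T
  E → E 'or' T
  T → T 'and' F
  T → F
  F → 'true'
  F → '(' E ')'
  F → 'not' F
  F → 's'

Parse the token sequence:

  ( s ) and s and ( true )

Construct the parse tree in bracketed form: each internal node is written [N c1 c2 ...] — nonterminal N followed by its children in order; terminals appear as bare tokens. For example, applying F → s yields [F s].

[E [T [T [T [F ( [E [T [F s]]] )]] and [F s]] and [F ( [E [T [F true]]] )]]]

E
T
T and F
T and F and F
F and F and F
( E ) and F and F
( T ) and F and F
( F ) and F and F
( s ) and F and F
( s ) and s and F
( s ) and s and ( E )
( s ) and s and ( T )
( s ) and s and ( F )
( s ) and s and ( true )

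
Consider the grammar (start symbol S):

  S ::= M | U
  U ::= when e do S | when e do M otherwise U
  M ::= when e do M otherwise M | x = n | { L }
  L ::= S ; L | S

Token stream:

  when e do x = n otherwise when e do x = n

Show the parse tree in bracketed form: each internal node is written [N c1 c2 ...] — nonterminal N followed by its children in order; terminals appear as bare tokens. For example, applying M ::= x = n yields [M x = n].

S
U
when e do M otherwise U
when e do x = n otherwise U
when e do x = n otherwise when e do S
when e do x = n otherwise when e do M
when e do x = n otherwise when e do x = n

[S [U when e do [M x = n] otherwise [U when e do [S [M x = n]]]]]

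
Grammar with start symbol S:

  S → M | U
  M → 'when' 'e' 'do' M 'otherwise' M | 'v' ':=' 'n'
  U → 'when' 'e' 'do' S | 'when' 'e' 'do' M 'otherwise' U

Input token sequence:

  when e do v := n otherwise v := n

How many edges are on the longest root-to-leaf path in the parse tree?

[S [M when e do [M v := n] otherwise [M v := n]]]

3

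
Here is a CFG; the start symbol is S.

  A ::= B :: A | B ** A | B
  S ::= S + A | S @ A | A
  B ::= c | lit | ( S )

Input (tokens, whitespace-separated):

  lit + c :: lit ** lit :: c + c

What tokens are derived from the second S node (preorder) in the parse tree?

[S [S [S [A [B lit]]] + [A [B c] :: [A [B lit] ** [A [B lit] :: [A [B c]]]]]] + [A [B c]]]

lit + c :: lit ** lit :: c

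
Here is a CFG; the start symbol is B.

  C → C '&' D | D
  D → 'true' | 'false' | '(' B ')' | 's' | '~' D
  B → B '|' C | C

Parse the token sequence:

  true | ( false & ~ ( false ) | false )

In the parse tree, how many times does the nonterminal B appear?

5

[B [B [C [D true]]] | [C [D ( [B [B [C [C [D false]] & [D ~ [D ( [B [C [D false]]] )]]]] | [C [D false]]] )]]]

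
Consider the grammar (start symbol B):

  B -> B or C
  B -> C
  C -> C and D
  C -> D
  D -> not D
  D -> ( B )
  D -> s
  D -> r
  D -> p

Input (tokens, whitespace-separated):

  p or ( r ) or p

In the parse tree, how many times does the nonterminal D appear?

[B [B [B [C [D p]]] or [C [D ( [B [C [D r]]] )]]] or [C [D p]]]

4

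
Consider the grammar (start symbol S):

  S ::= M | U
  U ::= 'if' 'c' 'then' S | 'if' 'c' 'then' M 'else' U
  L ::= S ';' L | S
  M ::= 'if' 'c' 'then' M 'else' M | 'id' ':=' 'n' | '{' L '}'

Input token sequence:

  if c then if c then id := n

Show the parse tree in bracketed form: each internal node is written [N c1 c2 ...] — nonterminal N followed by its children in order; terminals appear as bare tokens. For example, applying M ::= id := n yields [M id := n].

S
U
if c then S
if c then U
if c then if c then S
if c then if c then M
if c then if c then id := n

[S [U if c then [S [U if c then [S [M id := n]]]]]]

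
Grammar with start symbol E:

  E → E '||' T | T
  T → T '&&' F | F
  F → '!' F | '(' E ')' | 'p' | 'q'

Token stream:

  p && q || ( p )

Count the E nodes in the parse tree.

3

[E [E [T [T [F p]] && [F q]]] || [T [F ( [E [T [F p]]] )]]]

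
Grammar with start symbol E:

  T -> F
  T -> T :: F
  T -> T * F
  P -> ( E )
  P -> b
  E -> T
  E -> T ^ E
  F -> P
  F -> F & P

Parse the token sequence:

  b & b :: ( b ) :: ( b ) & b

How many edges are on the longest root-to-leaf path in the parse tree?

[E [T [T [T [F [F [P b]] & [P b]]] :: [F [P ( [E [T [F [P b]]]] )]]] :: [F [F [P ( [E [T [F [P b]]]] )]] & [P b]]]]

9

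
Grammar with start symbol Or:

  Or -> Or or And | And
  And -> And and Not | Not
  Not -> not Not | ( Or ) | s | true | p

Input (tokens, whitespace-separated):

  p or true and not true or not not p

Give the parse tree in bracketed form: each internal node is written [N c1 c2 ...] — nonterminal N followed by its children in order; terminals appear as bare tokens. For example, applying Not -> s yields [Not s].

Or
Or or And
Or or And or And
And or And or And
Not or And or And
p or And or And
p or And and Not or And
p or Not and Not or And
p or true and Not or And
p or true and not Not or And
p or true and not true or And
p or true and not true or Not
p or true and not true or not Not
p or true and not true or not not Not
p or true and not true or not not p

[Or [Or [Or [And [Not p]]] or [And [And [Not true]] and [Not not [Not true]]]] or [And [Not not [Not not [Not p]]]]]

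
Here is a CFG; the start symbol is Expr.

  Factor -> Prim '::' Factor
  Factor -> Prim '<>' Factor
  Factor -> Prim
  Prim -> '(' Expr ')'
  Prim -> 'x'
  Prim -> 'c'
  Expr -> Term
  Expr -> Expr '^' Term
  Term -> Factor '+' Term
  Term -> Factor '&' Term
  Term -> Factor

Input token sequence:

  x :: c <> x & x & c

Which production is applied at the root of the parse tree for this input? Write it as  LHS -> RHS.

Expr -> Term

[Expr [Term [Factor [Prim x] :: [Factor [Prim c] <> [Factor [Prim x]]]] & [Term [Factor [Prim x]] & [Term [Factor [Prim c]]]]]]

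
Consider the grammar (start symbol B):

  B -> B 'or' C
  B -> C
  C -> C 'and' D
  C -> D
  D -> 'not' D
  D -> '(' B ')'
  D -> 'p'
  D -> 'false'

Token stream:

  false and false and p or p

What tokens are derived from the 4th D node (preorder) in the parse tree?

p

[B [B [C [C [C [D false]] and [D false]] and [D p]]] or [C [D p]]]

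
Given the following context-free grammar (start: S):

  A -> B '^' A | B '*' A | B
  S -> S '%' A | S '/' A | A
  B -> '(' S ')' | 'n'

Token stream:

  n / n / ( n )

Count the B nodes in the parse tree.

4

[S [S [S [A [B n]]] / [A [B n]]] / [A [B ( [S [A [B n]]] )]]]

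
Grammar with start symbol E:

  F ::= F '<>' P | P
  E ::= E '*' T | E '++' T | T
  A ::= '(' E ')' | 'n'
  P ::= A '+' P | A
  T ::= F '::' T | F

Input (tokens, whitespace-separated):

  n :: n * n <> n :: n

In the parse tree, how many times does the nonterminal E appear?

[E [E [T [F [P [A n]]] :: [T [F [P [A n]]]]]] * [T [F [F [P [A n]]] <> [P [A n]]] :: [T [F [P [A n]]]]]]

2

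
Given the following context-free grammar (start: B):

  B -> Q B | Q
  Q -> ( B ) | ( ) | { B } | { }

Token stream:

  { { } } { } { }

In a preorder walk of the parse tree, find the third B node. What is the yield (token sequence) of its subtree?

[B [Q { [B [Q { }]] }] [B [Q { }] [B [Q { }]]]]

{ } { }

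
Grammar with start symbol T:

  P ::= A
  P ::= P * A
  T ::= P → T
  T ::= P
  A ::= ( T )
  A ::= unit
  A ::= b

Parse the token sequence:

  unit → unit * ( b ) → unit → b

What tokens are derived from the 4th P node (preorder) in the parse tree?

b

[T [P [A unit]] → [T [P [P [A unit]] * [A ( [T [P [A b]]] )]] → [T [P [A unit]] → [T [P [A b]]]]]]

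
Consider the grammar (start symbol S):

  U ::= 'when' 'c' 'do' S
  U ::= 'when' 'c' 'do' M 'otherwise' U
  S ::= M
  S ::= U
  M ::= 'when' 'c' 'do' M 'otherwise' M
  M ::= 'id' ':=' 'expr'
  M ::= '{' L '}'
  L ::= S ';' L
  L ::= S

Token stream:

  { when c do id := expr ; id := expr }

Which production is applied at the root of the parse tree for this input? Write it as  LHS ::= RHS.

[S [M { [L [S [U when c do [S [M id := expr]]]] ; [L [S [M id := expr]]]] }]]

S ::= M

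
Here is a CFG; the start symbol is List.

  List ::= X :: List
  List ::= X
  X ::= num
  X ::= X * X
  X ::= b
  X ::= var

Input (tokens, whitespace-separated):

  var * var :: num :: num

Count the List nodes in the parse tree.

[List [X [X var] * [X var]] :: [List [X num] :: [List [X num]]]]

3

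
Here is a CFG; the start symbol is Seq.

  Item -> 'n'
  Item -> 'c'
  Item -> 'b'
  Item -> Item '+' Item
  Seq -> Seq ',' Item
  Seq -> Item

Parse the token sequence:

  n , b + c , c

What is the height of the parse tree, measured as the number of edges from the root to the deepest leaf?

[Seq [Seq [Seq [Item n]] , [Item [Item b] + [Item c]]] , [Item c]]

4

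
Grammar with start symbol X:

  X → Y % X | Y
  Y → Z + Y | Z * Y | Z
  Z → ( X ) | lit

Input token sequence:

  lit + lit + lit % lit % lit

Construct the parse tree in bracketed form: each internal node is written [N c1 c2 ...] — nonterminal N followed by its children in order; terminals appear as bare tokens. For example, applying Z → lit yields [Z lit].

[X [Y [Z lit] + [Y [Z lit] + [Y [Z lit]]]] % [X [Y [Z lit]] % [X [Y [Z lit]]]]]

X
Y % X
Z + Y % X
lit + Y % X
lit + Z + Y % X
lit + lit + Y % X
lit + lit + Z % X
lit + lit + lit % X
lit + lit + lit % Y % X
lit + lit + lit % Z % X
lit + lit + lit % lit % X
lit + lit + lit % lit % Y
lit + lit + lit % lit % Z
lit + lit + lit % lit % lit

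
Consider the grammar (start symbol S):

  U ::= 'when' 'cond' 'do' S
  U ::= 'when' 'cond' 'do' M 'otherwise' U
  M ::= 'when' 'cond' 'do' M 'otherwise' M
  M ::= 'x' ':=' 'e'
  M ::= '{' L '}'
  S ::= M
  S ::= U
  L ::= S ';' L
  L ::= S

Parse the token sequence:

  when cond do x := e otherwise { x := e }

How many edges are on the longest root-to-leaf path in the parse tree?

6

[S [M when cond do [M x := e] otherwise [M { [L [S [M x := e]]] }]]]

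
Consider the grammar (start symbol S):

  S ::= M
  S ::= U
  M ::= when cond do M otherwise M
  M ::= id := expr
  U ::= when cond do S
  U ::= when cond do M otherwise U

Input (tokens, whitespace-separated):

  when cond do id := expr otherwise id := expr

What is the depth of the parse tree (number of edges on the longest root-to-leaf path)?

3

[S [M when cond do [M id := expr] otherwise [M id := expr]]]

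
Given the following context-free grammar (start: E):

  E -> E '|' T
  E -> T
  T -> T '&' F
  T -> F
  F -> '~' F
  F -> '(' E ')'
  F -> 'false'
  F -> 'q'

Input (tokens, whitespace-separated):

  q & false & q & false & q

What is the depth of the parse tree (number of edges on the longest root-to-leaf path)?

7

[E [T [T [T [T [T [F q]] & [F false]] & [F q]] & [F false]] & [F q]]]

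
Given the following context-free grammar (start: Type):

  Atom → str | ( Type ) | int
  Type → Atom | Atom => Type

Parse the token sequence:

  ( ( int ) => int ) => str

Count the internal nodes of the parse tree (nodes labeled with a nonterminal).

[Type [Atom ( [Type [Atom ( [Type [Atom int]] )] => [Type [Atom int]]] )] => [Type [Atom str]]]

10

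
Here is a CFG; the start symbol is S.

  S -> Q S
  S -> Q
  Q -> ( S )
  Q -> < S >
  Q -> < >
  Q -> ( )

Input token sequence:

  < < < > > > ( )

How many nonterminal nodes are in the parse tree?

8

[S [Q < [S [Q < [S [Q < >]] >]] >] [S [Q ( )]]]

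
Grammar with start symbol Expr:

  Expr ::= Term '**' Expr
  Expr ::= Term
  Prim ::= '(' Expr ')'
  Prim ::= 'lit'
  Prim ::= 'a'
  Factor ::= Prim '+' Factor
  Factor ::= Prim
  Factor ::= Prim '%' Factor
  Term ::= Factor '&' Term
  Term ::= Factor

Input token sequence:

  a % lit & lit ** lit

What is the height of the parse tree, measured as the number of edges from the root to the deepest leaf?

5

[Expr [Term [Factor [Prim a] % [Factor [Prim lit]]] & [Term [Factor [Prim lit]]]] ** [Expr [Term [Factor [Prim lit]]]]]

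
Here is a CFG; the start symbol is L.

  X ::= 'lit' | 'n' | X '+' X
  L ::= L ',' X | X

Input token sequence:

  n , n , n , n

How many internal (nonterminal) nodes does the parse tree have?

8

[L [L [L [L [X n]] , [X n]] , [X n]] , [X n]]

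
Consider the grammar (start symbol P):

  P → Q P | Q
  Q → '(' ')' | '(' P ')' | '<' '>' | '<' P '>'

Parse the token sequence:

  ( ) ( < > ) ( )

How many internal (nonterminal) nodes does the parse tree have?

8

[P [Q ( )] [P [Q ( [P [Q < >]] )] [P [Q ( )]]]]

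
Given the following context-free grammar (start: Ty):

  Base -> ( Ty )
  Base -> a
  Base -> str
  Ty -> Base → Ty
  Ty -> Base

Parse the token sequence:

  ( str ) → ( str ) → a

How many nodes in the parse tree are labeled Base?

5

[Ty [Base ( [Ty [Base str]] )] → [Ty [Base ( [Ty [Base str]] )] → [Ty [Base a]]]]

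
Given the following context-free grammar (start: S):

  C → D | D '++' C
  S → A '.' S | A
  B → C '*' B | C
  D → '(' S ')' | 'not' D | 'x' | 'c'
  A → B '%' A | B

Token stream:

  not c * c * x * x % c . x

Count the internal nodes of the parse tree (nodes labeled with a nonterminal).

24

[S [A [B [C [D not [D c]]] * [B [C [D c]] * [B [C [D x]] * [B [C [D x]]]]]] % [A [B [C [D c]]]]] . [S [A [B [C [D x]]]]]]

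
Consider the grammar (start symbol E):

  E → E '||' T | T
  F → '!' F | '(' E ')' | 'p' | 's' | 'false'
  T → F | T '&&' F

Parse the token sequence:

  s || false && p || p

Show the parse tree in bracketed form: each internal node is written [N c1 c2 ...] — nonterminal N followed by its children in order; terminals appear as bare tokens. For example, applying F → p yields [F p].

[E [E [E [T [F s]]] || [T [T [F false]] && [F p]]] || [T [F p]]]

E
E || T
E || T || T
T || T || T
F || T || T
s || T || T
s || T && F || T
s || F && F || T
s || false && F || T
s || false && p || T
s || false && p || F
s || false && p || p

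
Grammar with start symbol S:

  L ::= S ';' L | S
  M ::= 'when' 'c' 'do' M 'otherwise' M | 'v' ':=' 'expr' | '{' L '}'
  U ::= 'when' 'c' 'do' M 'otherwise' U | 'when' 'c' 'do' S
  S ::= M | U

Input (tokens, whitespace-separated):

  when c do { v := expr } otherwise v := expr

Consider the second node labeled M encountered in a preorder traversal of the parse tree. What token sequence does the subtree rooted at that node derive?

{ v := expr }

[S [M when c do [M { [L [S [M v := expr]]] }] otherwise [M v := expr]]]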